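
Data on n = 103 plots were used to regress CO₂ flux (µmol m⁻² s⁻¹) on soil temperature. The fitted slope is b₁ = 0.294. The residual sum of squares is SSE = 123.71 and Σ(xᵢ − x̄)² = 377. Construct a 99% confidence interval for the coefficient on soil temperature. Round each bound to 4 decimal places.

(0.1444, 0.4436)

MSE = SSE/(n − 2) = 123.71/101 = 1.22485.
SE(b₁) = √(MSE/Sₓₓ) = √(1.22485/377) = 0.0569995.
df = n − 2 = 101.
t* = t_{0.005, 101} = 2.625386.
Margin = t* × SE = 2.625386 × 0.0569995 = 0.149646.
CI: 0.294 ± 0.149646 → (0.1444, 0.4436).
With 99% confidence, each one-unit increase in soil temperature is associated with a change of between 0.1444 and 0.4436 µmol m⁻² s⁻¹ in CO₂ flux.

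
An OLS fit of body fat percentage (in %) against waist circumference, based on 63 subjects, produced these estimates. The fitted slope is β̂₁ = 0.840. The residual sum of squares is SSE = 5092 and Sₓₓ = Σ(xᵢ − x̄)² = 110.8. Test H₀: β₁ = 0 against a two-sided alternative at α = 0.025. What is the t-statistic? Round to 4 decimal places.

t = 0.9678

MSE = SSE/(n − 2) = 5092/61 = 83.4754.
SE(β̂₁) = √(MSE/Sₓₓ) = √(83.4754/110.8) = 0.867979.
t = 0.840 / 0.867979 = 0.9678.
df = n − 2 = 61.
Two-sided p ≈ 0.3370, which is ≥ 0.025, so fail to reject H₀.
The data do not give significant evidence of an association between waist circumference and body fat percentage.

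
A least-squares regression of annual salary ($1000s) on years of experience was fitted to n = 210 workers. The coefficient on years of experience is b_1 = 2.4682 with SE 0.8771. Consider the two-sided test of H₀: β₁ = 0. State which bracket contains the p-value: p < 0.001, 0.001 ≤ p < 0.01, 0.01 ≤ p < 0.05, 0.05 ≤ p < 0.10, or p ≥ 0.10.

0.001 ≤ p < 0.01

t = 2.4682 / 0.8771 = 2.814.
df = n − 2 = 210 − 2 = 208.
Two-sided p = 2·P(T_{208} > |t|) ≈ 0.0054.
So 0.001 ≤ p < 0.01.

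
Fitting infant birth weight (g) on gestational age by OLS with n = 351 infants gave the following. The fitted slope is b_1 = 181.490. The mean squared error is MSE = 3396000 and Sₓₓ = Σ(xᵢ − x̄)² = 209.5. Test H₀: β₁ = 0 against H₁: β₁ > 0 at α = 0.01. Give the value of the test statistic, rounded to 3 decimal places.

SE(b_1) = √(MSE/Sₓₓ) = √(3.396e+06/209.5) = 127.319.
t = 181.490 / 127.319 = 1.425.
df = n − 2 = 349.
One-sided p ≈ 0.0775, which is ≥ 0.01, so fail to reject H₀.
The data do not give significant evidence that the true slope on gestational age is positive.

t = 1.425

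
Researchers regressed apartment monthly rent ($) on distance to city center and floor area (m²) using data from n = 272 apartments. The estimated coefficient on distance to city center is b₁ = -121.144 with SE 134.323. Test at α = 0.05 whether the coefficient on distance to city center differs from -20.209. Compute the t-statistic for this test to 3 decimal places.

H₀: β₁ = -20.209 vs H₁: β₁ ≠ -20.209.
t = (b₁ − β₁⁰)/SE = (-121.144 − (-20.209)) / 134.323 = -0.751.
df = n − k − 1 = 272 − 2 − 1 = 269.
Two-sided p ≈ 0.4530, which is ≥ 0.05, so fail to reject H₀.
The data are consistent with a true slope of -20.209 $ per unit of distance to city center, holding the other predictors fixed.

t = -0.751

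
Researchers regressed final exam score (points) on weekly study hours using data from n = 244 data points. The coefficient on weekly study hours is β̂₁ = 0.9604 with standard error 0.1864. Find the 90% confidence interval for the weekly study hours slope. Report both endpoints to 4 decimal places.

(0.6526, 1.2682)

df = n − 2 = 244 − 2 = 242.
t* = t_{0.05, 242} = 1.651175.
Margin = t* × SE = 1.651175 × 0.1864 = 0.307779.
CI: 0.9604 ± 0.307779 → (0.6526, 1.2682).
With 90% confidence, each one-unit increase in weekly study hours is associated with a change of between 0.6526 and 1.2682 points in final exam score.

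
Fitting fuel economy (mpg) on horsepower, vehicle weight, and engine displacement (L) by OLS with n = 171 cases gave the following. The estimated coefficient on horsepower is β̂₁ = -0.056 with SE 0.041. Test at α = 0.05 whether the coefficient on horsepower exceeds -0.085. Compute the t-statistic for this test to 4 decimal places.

H₀: β₁ = -0.085 vs H₁: β₁ > -0.085.
t = (β̂₁ − β₁⁰)/SE = (-0.056 − (-0.085)) / 0.041 = 0.7073.
df = n − k − 1 = 171 − 3 − 1 = 167.
One-sided p ≈ 0.2402, which is ≥ 0.05, so fail to reject H₀.
The data do not give significant evidence that the true slope on horsepower exceeds -0.085 mpg per unit, holding the other predictors fixed.

t = 0.7073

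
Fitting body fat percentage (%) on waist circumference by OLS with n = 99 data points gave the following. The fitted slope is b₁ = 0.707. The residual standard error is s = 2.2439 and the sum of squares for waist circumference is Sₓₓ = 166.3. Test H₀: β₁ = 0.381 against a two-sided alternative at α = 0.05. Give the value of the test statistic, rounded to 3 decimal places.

t = 1.874

SE(b₁) = s/√Sₓₓ = 2.2439/√166.3 = 0.174003.
t = (0.707 − 0.381) / 0.174003 = 1.874.
df = n − 2 = 97.
Two-sided p ≈ 0.0640, which is ≥ 0.05, so fail to reject H₀.
The data are consistent with a true slope of 0.381 % per unit of waist circumference.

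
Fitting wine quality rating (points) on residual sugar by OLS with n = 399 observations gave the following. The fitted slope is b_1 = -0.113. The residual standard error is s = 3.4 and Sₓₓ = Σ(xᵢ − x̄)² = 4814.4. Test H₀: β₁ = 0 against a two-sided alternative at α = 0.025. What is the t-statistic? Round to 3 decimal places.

t = -2.306

SE(b_1) = s/√Sₓₓ = 3.4/√4814.4 = 0.0490013.
t = -0.113 / 0.0490013 = -2.306.
df = n − 2 = 397.
Two-sided p ≈ 0.0216, which is < 0.025, so reject H₀.
There is evidence that residual sugar is associated with wine quality rating.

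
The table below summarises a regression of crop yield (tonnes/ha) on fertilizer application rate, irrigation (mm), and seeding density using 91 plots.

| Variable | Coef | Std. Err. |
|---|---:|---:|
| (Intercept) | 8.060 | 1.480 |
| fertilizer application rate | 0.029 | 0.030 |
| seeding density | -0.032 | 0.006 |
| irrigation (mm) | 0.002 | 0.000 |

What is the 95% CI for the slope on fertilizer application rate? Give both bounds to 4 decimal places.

(-0.0306, 0.0886)

Read off: b = 0.029, SE = 0.030 for fertilizer application rate.
df = n − k − 1 = 91 − 3 − 1 = 87.
t* = t_{0.025, 87} = 1.987608.
Margin = t* × SE = 1.987608 × 0.030 = 0.059628.
CI: 0.029 ± 0.059628 → (-0.0306, 0.0886).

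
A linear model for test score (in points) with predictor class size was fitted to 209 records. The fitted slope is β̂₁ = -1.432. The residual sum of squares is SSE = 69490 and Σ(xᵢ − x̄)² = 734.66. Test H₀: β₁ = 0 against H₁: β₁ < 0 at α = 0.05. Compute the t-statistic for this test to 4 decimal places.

MSE = SSE/(n − 2) = 69490/207 = 335.7.
SE(β̂₁) = √(MSE/Sₓₓ) = √(335.7/734.66) = 0.675978.
t = -1.432 / 0.675978 = -2.1184.
df = n − 2 = 207.
One-sided p ≈ 0.0177, which is < 0.05, so reject H₀.
There is evidence that the true slope on class size is negative.

t = -2.1184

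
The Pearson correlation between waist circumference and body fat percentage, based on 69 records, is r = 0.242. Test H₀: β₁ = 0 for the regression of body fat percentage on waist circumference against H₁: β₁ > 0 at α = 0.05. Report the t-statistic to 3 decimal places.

t = 2.042

t = r·√(n − 2)/√(1 − r²) = 0.242·√67/√0.941436 = 2.042.
df = n − 2 = 67.
One-sided p ≈ 0.0226, which is < 0.05, so reject H₀.
There is evidence of a linear association between waist circumference and body fat percentage.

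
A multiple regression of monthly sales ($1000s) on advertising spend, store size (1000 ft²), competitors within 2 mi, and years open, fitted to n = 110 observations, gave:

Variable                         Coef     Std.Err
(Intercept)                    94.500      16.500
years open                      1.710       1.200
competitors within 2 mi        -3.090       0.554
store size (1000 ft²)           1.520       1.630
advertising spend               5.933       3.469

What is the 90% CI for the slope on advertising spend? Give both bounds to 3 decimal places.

Read off: b = 5.933, SE = 3.469 for advertising spend.
df = n − k − 1 = 110 − 4 − 1 = 105.
t* = t_{0.05, 105} = 1.659495.
Margin = t* × SE = 1.659495 × 3.469 = 5.75679.
CI: 5.933 ± 5.75679 → (0.176, 11.690).

(0.176, 11.690)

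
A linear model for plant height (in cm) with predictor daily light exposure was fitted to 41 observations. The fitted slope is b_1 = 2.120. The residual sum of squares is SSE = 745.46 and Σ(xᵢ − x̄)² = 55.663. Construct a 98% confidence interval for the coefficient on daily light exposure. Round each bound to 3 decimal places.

(0.698, 3.542)

MSE = SSE/(n − 2) = 745.46/39 = 19.1144.
SE(b_1) = √(MSE/Sₓₓ) = √(19.1144/55.663) = 0.585999.
df = n − 2 = 39.
t* = t_{0.01, 39} = 2.425841.
Margin = t* × SE = 2.425841 × 0.585999 = 1.42154.
CI: 2.120 ± 1.42154 → (0.698, 3.542).
With 98% confidence, each one-unit increase in daily light exposure is associated with a change of between 0.698 and 3.542 cm in plant height.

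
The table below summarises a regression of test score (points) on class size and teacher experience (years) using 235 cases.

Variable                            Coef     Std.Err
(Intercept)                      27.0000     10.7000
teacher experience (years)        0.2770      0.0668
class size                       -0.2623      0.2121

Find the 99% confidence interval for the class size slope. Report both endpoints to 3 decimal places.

Read off: b = -0.2623, SE = 0.2121 for class size.
df = n − k − 1 = 235 − 2 − 1 = 232.
t* = t_{0.005, 232} = 2.597186.
Margin = t* × SE = 2.597186 × 0.2121 = 0.55086.
CI: -0.2623 ± 0.55086 → (-0.813, 0.289).

(-0.813, 0.289)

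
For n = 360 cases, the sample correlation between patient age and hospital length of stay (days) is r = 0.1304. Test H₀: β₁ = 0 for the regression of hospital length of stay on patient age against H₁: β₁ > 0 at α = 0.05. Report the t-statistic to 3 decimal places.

t = r·√(n − 2)/√(1 − r²) = 0.1304·√358/√0.982996 = 2.489.
df = n − 2 = 358.
One-sided p ≈ 0.0066, which is < 0.05, so reject H₀.
There is evidence of a linear association between patient age and hospital length of stay.

t = 2.489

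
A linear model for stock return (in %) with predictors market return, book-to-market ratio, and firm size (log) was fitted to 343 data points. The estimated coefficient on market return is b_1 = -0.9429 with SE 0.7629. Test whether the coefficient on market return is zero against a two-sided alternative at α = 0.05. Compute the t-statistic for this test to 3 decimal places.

H₀: β₁ = 0 vs H₁: β₁ ≠ 0.
t = (b_1 − β₁⁰)/SE = -0.9429 / 0.7629 = -1.236.
df = n − k − 1 = 343 − 3 − 1 = 339.
Two-sided p ≈ 0.2173, which is ≥ 0.05, so fail to reject H₀.
The data do not give significant evidence of an association between market return and stock return, after adjusting for the other predictors.

t = -1.236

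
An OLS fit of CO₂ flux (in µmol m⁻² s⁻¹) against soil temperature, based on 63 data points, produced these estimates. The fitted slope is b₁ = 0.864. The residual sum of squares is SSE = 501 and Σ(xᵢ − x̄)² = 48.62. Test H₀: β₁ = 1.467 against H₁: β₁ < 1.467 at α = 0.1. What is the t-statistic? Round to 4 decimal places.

MSE = SSE/(n − 2) = 501/61 = 8.21311.
SE(b₁) = √(MSE/Sₓₓ) = √(8.21311/48.62) = 0.411004.
t = (0.864 − 1.467) / 0.411004 = -1.4671.
df = n − 2 = 61.
One-sided p ≈ 0.0737, which is < 0.1, so reject H₀.
There is evidence that the true slope on soil temperature is below 1.467 µmol m⁻² s⁻¹ per unit.

t = -1.4671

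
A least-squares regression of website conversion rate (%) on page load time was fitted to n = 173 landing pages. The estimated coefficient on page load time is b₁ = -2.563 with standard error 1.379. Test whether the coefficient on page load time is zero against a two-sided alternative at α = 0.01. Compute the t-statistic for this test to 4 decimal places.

H₀: β₁ = 0 vs H₁: β₁ ≠ 0.
t = (b₁ − β₁⁰)/SE = -2.563 / 1.379 = -1.8586.
df = n − 2 = 173 − 2 = 171.
Two-sided p ≈ 0.0648, which is ≥ 0.01, so fail to reject H₀.
The data do not give significant evidence of an association between page load time and website conversion rate.

t = -1.8586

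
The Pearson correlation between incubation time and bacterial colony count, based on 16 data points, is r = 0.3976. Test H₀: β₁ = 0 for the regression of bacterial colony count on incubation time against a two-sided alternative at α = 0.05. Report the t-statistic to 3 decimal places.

t = 1.621

t = r·√(n − 2)/√(1 − r²) = 0.3976·√14/√0.841914 = 1.621.
df = n − 2 = 14.
Two-sided p ≈ 0.1272, which is ≥ 0.05, so fail to reject H₀.
The data do not give significant evidence of a linear association between incubation time and bacterial colony count.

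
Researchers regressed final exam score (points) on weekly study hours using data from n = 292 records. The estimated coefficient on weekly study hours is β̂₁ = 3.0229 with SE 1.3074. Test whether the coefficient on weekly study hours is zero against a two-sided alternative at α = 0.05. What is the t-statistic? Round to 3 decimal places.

t = 2.312

H₀: β₁ = 0 vs H₁: β₁ ≠ 0.
t = (β̂₁ − β₁⁰)/SE = 3.0229 / 1.3074 = 2.312.
df = n − 2 = 292 − 2 = 290.
Two-sided p ≈ 0.0215, which is < 0.05, so reject H₀.
There is evidence that weekly study hours is associated with final exam score.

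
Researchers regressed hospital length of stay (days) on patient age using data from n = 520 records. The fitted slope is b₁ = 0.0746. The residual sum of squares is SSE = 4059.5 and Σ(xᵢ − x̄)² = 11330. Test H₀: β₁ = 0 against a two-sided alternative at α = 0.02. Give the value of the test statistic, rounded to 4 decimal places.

t = 2.8365

MSE = SSE/(n − 2) = 4059.5/518 = 7.83687.
SE(b₁) = √(MSE/Sₓₓ) = √(7.83687/11330) = 0.0263.
t = 0.0746 / 0.0263 = 2.8365.
df = n − 2 = 518.
Two-sided p ≈ 0.0047, which is < 0.02, so reject H₀.
There is evidence that patient age is associated with hospital length of stay.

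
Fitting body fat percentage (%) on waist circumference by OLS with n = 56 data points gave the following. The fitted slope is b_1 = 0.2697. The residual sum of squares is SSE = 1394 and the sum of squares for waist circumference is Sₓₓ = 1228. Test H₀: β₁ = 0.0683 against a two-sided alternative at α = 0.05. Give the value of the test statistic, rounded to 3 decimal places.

MSE = SSE/(n − 2) = 1394/54 = 25.8148.
SE(b_1) = √(MSE/Sₓₓ) = √(25.8148/1228) = 0.144989.
t = (0.2697 − 0.0683) / 0.144989 = 1.389.
df = n − 2 = 54.
Two-sided p ≈ 0.1705, which is ≥ 0.05, so fail to reject H₀.
The data are consistent with a true slope of 0.0683 % per unit of waist circumference.

t = 1.389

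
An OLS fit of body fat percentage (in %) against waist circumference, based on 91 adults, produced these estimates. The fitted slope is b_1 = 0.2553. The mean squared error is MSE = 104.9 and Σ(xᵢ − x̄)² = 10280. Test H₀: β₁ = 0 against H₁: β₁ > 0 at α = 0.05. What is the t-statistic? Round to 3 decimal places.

t = 2.527

SE(b_1) = √(MSE/Sₓₓ) = √(104.9/10280) = 0.101016.
t = 0.2553 / 0.101016 = 2.527.
df = n − 2 = 89.
One-sided p ≈ 0.0066, which is < 0.05, so reject H₀.
There is evidence that the true slope on waist circumference is positive.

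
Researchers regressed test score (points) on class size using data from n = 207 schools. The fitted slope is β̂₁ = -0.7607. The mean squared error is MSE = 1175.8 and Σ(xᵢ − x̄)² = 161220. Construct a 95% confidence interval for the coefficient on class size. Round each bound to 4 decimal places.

(-0.9291, -0.5923)

SE(β̂₁) = √(MSE/Sₓₓ) = √(1175.8/161220) = 0.0853999.
df = n − 2 = 205.
t* = t_{0.025, 205} = 1.971603.
Margin = t* × SE = 1.971603 × 0.0853999 = 0.168375.
CI: -0.7607 ± 0.168375 → (-0.9291, -0.5923).
With 95% confidence, each one-unit increase in class size is associated with a change of between -0.9291 and -0.5923 points in test score.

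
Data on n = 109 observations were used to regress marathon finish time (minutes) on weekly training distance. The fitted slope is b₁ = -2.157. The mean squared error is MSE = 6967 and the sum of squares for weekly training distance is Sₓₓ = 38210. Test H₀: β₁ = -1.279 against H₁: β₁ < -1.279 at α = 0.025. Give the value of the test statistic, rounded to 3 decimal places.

SE(b₁) = √(MSE/Sₓₓ) = √(6967/38210) = 0.427006.
t = (-2.157 − (-1.279)) / 0.427006 = -2.056.
df = n − 2 = 107.
One-sided p ≈ 0.0211, which is < 0.025, so reject H₀.
There is evidence that the true slope on weekly training distance is below -1.279 minutes per unit.

t = -2.056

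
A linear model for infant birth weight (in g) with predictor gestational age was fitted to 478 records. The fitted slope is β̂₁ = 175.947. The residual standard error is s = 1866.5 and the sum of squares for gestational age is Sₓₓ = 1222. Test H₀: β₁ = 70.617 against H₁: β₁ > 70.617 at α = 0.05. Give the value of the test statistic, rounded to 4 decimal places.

SE(β̂₁) = s/√Sₓₓ = 1866.5/√1222 = 53.394.
t = (175.947 − 70.617) / 53.394 = 1.9727.
df = n − 2 = 476.
One-sided p ≈ 0.0246, which is < 0.05, so reject H₀.
There is evidence that the true slope on gestational age exceeds 70.617 g per unit.

t = 1.9727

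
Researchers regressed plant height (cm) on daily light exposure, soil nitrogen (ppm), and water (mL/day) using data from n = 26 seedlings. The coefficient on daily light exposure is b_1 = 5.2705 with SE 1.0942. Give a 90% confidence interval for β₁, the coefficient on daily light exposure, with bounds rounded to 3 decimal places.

df = n − k − 1 = 26 − 3 − 1 = 22.
t* = t_{0.05, 22} = 1.717144.
Margin = t* × SE = 1.717144 × 1.0942 = 1.87890.
CI: 5.2705 ± 1.87890 → (3.392, 7.149).
With 90% confidence, each one-unit increase in daily light exposure is associated with a change of between 3.392 and 7.149 cm in plant height, holding the other predictors fixed.

(3.392, 7.149)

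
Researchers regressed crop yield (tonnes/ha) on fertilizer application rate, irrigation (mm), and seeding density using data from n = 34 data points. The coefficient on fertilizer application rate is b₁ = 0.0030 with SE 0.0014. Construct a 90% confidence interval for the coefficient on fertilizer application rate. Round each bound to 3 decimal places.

df = n − k − 1 = 34 − 3 − 1 = 30.
t* = t_{0.05, 30} = 1.697261.
Margin = t* × SE = 1.697261 × 0.0014 = 0.00238.
CI: 0.0030 ± 0.00238 → (0.001, 0.005).
With 90% confidence, each one-unit increase in fertilizer application rate is associated with a change of between 0.001 and 0.005 tonnes/ha in crop yield, holding the other predictors fixed.

(0.001, 0.005)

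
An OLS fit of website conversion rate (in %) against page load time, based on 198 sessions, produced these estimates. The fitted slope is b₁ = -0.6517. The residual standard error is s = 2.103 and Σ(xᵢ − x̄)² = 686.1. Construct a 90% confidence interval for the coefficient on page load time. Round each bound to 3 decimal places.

(-0.784, -0.519)

SE(b₁) = s/√Sₓₓ = 2.103/√686.1 = 0.0802871.
df = n − 2 = 196.
t* = t_{0.05, 196} = 1.652665.
Margin = t* × SE = 1.652665 × 0.0802871 = 0.13269.
CI: -0.6517 ± 0.13269 → (-0.784, -0.519).
With 90% confidence, each one-unit increase in page load time is associated with a change of between -0.784 and -0.519 % in website conversion rate.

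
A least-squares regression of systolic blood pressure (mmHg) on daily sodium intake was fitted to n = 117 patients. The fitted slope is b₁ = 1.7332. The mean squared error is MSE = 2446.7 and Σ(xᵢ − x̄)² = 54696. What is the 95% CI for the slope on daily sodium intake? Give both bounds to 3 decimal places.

SE(b₁) = √(MSE/Sₓₓ) = √(2446.7/54696) = 0.211501.
df = n − 2 = 115.
t* = t_{0.025, 115} = 1.980808.
Margin = t* × SE = 1.980808 × 0.211501 = 0.41894.
CI: 1.7332 ± 0.41894 → (1.314, 2.152).
With 95% confidence, each one-unit increase in daily sodium intake is associated with a change of between 1.314 and 2.152 mmHg in systolic blood pressure.

(1.314, 2.152)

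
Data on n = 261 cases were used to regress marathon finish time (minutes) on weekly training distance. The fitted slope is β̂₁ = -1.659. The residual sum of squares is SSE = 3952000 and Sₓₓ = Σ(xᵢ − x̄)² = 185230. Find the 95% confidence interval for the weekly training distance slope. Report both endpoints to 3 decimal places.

MSE = SSE/(n − 2) = 3952000/259 = 15258.7.
SE(β̂₁) = √(MSE/Sₓₓ) = √(15258.7/185230) = 0.287014.
df = n − 2 = 259.
t* = t_{0.025, 259} = 1.969166.
Margin = t* × SE = 1.969166 × 0.287014 = 0.56518.
CI: -1.659 ± 0.56518 → (-2.224, -1.094).
With 95% confidence, each one-unit increase in weekly training distance is associated with a change of between -2.224 and -1.094 minutes in marathon finish time.

(-2.224, -1.094)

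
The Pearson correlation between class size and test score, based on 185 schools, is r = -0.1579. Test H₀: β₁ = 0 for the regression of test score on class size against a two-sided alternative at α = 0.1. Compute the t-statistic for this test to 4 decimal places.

t = r·√(n − 2)/√(1 − r²) = -0.1579·√183/√0.975068 = -2.1632.
df = n − 2 = 183.
Two-sided p ≈ 0.0318, which is < 0.1, so reject H₀.
There is evidence of a linear association between class size and test score.

t = -2.1632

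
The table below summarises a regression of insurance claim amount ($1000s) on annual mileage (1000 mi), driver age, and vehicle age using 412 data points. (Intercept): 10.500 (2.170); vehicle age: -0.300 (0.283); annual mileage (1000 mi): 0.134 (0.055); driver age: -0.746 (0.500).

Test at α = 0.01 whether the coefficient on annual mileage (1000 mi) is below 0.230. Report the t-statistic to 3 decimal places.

Read off: b = 0.134, SE = 0.055 for annual mileage (1000 mi).
H₀: β₁ = 0.230 vs H₁: β₁ < 0.230.
t = (0.134 − 0.230) / 0.055 = -1.745.
df = n − k − 1 = 412 − 3 − 1 = 408.
One-sided p ≈ 0.0408, which is ≥ 0.01, so fail to reject H₀.
The data do not give significant evidence that the true slope on annual mileage (1000 mi) is below 0.230 $1000s per unit, holding the other predictors fixed.

t = -1.745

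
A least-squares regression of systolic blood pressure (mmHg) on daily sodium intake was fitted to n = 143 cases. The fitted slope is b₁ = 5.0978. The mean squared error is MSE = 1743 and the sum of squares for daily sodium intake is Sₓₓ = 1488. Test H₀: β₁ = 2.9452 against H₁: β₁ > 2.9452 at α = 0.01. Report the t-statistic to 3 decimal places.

SE(b₁) = √(MSE/Sₓₓ) = √(1743/1488) = 1.0823.
t = (5.0978 − 2.9452) / 1.0823 = 1.989.
df = n − 2 = 141.
One-sided p ≈ 0.0243, which is ≥ 0.01, so fail to reject H₀.
The data do not give significant evidence that the true slope on daily sodium intake exceeds 2.9452 mmHg per unit.

t = 1.989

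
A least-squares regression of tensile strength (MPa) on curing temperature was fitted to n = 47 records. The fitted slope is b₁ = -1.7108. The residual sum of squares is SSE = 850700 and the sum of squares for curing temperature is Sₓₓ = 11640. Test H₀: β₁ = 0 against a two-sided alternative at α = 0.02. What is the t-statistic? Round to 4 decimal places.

t = -1.3424

MSE = SSE/(n − 2) = 850700/45 = 18904.4.
SE(b₁) = √(MSE/Sₓₓ) = √(18904.4/11640) = 1.2744.
t = -1.7108 / 1.2744 = -1.3424.
df = n − 2 = 45.
Two-sided p ≈ 0.1862, which is ≥ 0.02, so fail to reject H₀.
The data do not give significant evidence of an association between curing temperature and tensile strength.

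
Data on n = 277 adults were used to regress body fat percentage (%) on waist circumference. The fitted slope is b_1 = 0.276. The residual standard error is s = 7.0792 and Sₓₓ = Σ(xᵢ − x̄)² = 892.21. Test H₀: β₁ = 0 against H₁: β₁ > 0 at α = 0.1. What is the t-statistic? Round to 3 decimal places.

t = 1.165

SE(b_1) = s/√Sₓₓ = 7.0792/√892.21 = 0.237001.
t = 0.276 / 0.237001 = 1.165.
df = n − 2 = 275.
One-sided p ≈ 0.1226, which is ≥ 0.1, so fail to reject H₀.
The data do not give significant evidence that the true slope on waist circumference is positive.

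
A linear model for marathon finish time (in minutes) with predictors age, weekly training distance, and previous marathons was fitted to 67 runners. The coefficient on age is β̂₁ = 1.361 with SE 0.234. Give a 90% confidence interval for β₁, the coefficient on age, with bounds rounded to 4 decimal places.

(0.9704, 1.7516)

df = n − k − 1 = 67 − 3 − 1 = 63.
t* = t_{0.05, 63} = 1.669402.
Margin = t* × SE = 1.669402 × 0.234 = 0.390640.
CI: 1.361 ± 0.390640 → (0.9704, 1.7516).
With 90% confidence, each one-unit increase in age is associated with a change of between 0.9704 and 1.7516 minutes in marathon finish time, holding the other predictors fixed.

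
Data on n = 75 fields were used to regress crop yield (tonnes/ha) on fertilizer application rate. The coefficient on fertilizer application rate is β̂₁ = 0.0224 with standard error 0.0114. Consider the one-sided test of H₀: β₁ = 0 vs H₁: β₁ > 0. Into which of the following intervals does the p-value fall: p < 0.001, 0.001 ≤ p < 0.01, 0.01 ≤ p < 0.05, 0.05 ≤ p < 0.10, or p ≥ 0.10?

0.01 ≤ p < 0.05

t = 0.0224 / 0.0114 = 1.965.
df = n − 2 = 75 − 2 = 73.
One-sided p = P(T_{73} > t) ≈ 0.0266.
So 0.01 ≤ p < 0.05.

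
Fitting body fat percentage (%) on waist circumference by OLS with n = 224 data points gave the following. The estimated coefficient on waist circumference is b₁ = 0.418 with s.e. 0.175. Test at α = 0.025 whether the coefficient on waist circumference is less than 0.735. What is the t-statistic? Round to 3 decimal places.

t = -1.811

H₀: β₁ = 0.735 vs H₁: β₁ < 0.735.
t = (b₁ − β₁⁰)/SE = (0.418 − 0.735) / 0.175 = -1.811.
df = n − 2 = 224 − 2 = 222.
One-sided p ≈ 0.0357, which is ≥ 0.025, so fail to reject H₀.
The data do not give significant evidence that the true slope on waist circumference is below 0.735 % per unit.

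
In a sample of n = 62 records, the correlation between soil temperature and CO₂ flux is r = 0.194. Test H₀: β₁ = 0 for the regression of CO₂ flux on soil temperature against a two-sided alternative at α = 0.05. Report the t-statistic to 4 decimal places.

t = 1.5318

t = r·√(n − 2)/√(1 − r²) = 0.194·√60/√0.962364 = 1.5318.
df = n − 2 = 60.
Two-sided p ≈ 0.1308, which is ≥ 0.05, so fail to reject H₀.
The data do not give significant evidence of a linear association between soil temperature and CO₂ flux.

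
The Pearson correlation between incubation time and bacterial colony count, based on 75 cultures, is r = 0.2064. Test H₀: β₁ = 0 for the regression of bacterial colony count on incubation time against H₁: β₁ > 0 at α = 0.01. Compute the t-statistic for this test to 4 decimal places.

t = r·√(n − 2)/√(1 − r²) = 0.2064·√73/√0.957399 = 1.8023.
df = n − 2 = 73.
One-sided p ≈ 0.0378, which is ≥ 0.01, so fail to reject H₀.
The data do not give significant evidence of a linear association between incubation time and bacterial colony count.

t = 1.8023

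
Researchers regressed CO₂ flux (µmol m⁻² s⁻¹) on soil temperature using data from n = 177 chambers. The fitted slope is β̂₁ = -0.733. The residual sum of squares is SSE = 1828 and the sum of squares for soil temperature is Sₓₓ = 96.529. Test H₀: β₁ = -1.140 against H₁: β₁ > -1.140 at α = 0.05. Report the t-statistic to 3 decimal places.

t = 1.237

MSE = SSE/(n − 2) = 1828/175 = 10.4457.
SE(β̂₁) = √(MSE/Sₓₓ) = √(10.4457/96.529) = 0.328958.
t = (-0.733 − (-1.140)) / 0.328958 = 1.237.
df = n − 2 = 175.
One-sided p ≈ 0.1088, which is ≥ 0.05, so fail to reject H₀.
The data do not give significant evidence that the true slope on soil temperature exceeds -1.140 µmol m⁻² s⁻¹ per unit.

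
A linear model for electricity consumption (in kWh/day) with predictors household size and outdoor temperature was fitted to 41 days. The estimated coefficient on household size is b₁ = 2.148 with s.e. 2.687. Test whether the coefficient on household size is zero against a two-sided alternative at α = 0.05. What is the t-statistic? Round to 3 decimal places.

H₀: β₁ = 0 vs H₁: β₁ ≠ 0.
t = (b₁ − β₁⁰)/SE = 2.148 / 2.687 = 0.799.
df = n − k − 1 = 41 − 2 − 1 = 38.
Two-sided p ≈ 0.4290, which is ≥ 0.05, so fail to reject H₀.
The data do not give significant evidence of an association between household size and electricity consumption, after adjusting for the other predictors.

t = 0.799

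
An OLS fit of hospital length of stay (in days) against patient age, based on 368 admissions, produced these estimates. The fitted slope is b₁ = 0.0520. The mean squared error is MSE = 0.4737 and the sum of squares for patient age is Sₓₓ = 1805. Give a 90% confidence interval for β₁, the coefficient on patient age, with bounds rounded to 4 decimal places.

SE(b₁) = √(MSE/Sₓₓ) = √(0.4737/1805) = 0.0161999.
df = n − 2 = 366.
t* = t_{0.05, 366} = 1.649028.
Margin = t* × SE = 1.649028 × 0.0161999 = 0.026714.
CI: 0.0520 ± 0.026714 → (0.0253, 0.0787).
With 90% confidence, each one-unit increase in patient age is associated with a change of between 0.0253 and 0.0787 days in hospital length of stay.

(0.0253, 0.0787)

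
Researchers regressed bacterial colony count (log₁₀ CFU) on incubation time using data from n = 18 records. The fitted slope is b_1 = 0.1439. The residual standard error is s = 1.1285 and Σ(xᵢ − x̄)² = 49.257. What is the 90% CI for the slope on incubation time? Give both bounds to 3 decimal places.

SE(b_1) = s/√Sₓₓ = 1.1285/√49.257 = 0.160793.
df = n − 2 = 16.
t* = t_{0.05, 16} = 1.745884.
Margin = t* × SE = 1.745884 × 0.160793 = 0.28073.
CI: 0.1439 ± 0.28073 → (-0.137, 0.425).
With 90% confidence, each one-unit increase in incubation time is associated with a change of between -0.137 and 0.425 log₁₀ CFU in bacterial colony count.

(-0.137, 0.425)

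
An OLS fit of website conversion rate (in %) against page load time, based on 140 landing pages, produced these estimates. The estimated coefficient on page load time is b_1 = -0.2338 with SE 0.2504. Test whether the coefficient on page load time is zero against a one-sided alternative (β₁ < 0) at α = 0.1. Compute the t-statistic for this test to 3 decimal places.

H₀: β₁ = 0 vs H₁: β₁ < 0.
t = (b_1 − β₁⁰)/SE = -0.2338 / 0.2504 = -0.934.
df = n − 2 = 140 − 2 = 138.
One-sided p ≈ 0.1760, which is ≥ 0.1, so fail to reject H₀.
The data do not give significant evidence that the true slope on page load time is negative.

t = -0.934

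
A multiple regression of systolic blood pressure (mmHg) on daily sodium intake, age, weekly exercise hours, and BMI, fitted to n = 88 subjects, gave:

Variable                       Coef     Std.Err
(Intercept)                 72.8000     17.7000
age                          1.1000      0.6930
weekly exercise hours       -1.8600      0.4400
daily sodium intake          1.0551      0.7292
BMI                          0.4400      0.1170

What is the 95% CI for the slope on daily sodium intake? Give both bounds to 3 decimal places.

Read off: b = 1.0551, SE = 0.7292 for daily sodium intake.
df = n − k − 1 = 88 − 4 − 1 = 83.
t* = t_{0.025, 83} = 1.98896.
Margin = t* × SE = 1.98896 × 0.7292 = 1.45035.
CI: 1.0551 ± 1.45035 → (-0.395, 2.505).

(-0.395, 2.505)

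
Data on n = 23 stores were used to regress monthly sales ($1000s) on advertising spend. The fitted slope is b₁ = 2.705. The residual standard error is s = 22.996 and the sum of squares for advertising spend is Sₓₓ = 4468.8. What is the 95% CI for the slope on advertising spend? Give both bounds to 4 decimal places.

SE(b₁) = s/√Sₓₓ = 22.996/√4468.8 = 0.343999.
df = n − 2 = 21.
t* = t_{0.025, 21} = 2.079614.
Margin = t* × SE = 2.079614 × 0.343999 = 0.715385.
CI: 2.705 ± 0.715385 → (1.9896, 3.4204).
With 95% confidence, each one-unit increase in advertising spend is associated with a change of between 1.9896 and 3.4204 $1000s in monthly sales.

(1.9896, 3.4204)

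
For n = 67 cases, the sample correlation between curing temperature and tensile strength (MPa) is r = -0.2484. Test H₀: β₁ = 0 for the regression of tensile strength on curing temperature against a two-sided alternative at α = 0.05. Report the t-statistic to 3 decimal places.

t = r·√(n − 2)/√(1 − r²) = -0.2484·√65/√0.938297 = -2.067.
df = n − 2 = 65.
Two-sided p ≈ 0.0427, which is < 0.05, so reject H₀.
There is evidence of a linear association between curing temperature and tensile strength.

t = -2.067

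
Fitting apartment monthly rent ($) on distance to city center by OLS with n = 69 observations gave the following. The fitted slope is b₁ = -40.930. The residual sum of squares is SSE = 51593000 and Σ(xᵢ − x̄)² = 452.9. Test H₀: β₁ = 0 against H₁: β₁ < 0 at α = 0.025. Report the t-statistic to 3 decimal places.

t = -0.993

MSE = SSE/(n − 2) = 51593000/67 = 770045.
SE(b₁) = √(MSE/Sₓₓ) = √(770045/452.9) = 41.2341.
t = -40.930 / 41.2341 = -0.993.
df = n − 2 = 67.
One-sided p ≈ 0.1622, which is ≥ 0.025, so fail to reject H₀.
The data do not give significant evidence that the true slope on distance to city center is negative.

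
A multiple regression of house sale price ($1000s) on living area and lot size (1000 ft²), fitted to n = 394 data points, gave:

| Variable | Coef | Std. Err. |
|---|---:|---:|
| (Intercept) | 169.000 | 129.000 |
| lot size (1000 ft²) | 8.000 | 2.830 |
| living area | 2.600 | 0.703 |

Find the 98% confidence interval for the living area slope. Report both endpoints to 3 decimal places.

Read off: b = 2.600, SE = 0.703 for living area.
df = n − k − 1 = 394 − 2 − 1 = 391.
t* = t_{0.01, 391} = 2.335923.
Margin = t* × SE = 2.335923 × 0.703 = 1.64215.
CI: 2.600 ± 1.64215 → (0.958, 4.242).

(0.958, 4.242)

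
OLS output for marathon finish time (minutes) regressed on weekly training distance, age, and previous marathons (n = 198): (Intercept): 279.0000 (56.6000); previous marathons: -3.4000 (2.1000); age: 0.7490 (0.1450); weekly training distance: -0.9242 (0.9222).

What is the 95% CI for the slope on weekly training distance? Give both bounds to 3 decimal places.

Read off: b = -0.9242, SE = 0.9222 for weekly training distance.
df = n − k − 1 = 198 − 3 − 1 = 194.
t* = t_{0.025, 194} = 1.972268.
Margin = t* × SE = 1.972268 × 0.9222 = 1.81883.
CI: -0.9242 ± 1.81883 → (-2.743, 0.895).

(-2.743, 0.895)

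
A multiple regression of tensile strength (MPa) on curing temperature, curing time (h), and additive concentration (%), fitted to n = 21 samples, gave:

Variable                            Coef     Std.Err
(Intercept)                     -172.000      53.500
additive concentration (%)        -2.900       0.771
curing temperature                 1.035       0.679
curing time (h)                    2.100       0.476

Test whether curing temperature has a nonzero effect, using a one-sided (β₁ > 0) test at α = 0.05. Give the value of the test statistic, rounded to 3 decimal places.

t = 1.524

Read off: b = 1.035, SE = 0.679 for curing temperature.
H₀: β₁ = 0 vs H₁: β₁ > 0.
t = 1.035 / 0.679 = 1.524.
df = n − k − 1 = 21 − 3 − 1 = 17.
One-sided p ≈ 0.0729, which is ≥ 0.05, so fail to reject H₀.
The data do not give significant evidence that the true slope on curing temperature is positive, holding the other predictors fixed.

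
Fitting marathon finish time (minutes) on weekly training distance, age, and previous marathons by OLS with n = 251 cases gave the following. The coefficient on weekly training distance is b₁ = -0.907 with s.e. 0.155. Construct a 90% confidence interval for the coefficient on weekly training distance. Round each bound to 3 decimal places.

(-1.163, -0.651)

df = n − k − 1 = 251 − 3 − 1 = 247.
t* = t_{0.05, 247} = 1.651046.
Margin = t* × SE = 1.651046 × 0.155 = 0.25591.
CI: -0.907 ± 0.25591 → (-1.163, -0.651).
With 90% confidence, each one-unit increase in weekly training distance is associated with a change of between -1.163 and -0.651 minutes in marathon finish time, holding the other predictors fixed.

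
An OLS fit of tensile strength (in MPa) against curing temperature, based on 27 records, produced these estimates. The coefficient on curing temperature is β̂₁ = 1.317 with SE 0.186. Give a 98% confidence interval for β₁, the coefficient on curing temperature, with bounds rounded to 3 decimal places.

(0.855, 1.779)

df = n − 2 = 27 − 2 = 25.
t* = t_{0.01, 25} = 2.485107.
Margin = t* × SE = 2.485107 × 0.186 = 0.46223.
CI: 1.317 ± 0.46223 → (0.855, 1.779).
With 98% confidence, each one-unit increase in curing temperature is associated with a change of between 0.855 and 1.779 MPa in tensile strength.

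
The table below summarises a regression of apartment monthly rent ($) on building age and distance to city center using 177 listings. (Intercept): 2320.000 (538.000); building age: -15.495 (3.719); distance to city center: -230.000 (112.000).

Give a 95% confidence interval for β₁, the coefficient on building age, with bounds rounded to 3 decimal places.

(-22.835, -8.155)

Read off: b = -15.495, SE = 3.719 for building age.
df = n − k − 1 = 177 − 2 − 1 = 174.
t* = t_{0.025, 174} = 1.973691.
Margin = t* × SE = 1.973691 × 3.719 = 7.34016.
CI: -15.495 ± 7.34016 → (-22.835, -8.155).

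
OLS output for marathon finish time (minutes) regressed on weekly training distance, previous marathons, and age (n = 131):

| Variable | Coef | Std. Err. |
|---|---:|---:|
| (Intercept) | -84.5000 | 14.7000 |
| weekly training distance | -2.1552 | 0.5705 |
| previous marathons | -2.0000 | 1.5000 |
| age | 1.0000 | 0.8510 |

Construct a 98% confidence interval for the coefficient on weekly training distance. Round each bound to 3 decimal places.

(-3.499, -0.811)

Read off: b = -2.1552, SE = 0.5705 for weekly training distance.
df = n − k − 1 = 131 − 3 − 1 = 127.
t* = t_{0.01, 127} = 2.356069.
Margin = t* × SE = 2.356069 × 0.5705 = 1.34414.
CI: -2.1552 ± 1.34414 → (-3.499, -0.811).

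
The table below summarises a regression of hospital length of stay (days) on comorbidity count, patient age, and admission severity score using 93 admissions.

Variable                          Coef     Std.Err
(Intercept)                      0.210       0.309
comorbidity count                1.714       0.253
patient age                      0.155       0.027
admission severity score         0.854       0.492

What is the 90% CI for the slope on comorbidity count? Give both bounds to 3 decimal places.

Read off: b = 1.714, SE = 0.253 for comorbidity count.
df = n − k − 1 = 93 − 3 − 1 = 89.
t* = t_{0.05, 89} = 1.662155.
Margin = t* × SE = 1.662155 × 0.253 = 0.42053.
CI: 1.714 ± 0.42053 → (1.293, 2.135).

(1.293, 2.135)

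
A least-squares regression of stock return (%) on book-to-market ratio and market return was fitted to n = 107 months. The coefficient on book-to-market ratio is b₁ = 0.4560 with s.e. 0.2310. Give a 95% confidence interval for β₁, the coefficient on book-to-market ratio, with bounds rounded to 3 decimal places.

(-0.002, 0.914)

df = n − k − 1 = 107 − 2 − 1 = 104.
t* = t_{0.025, 104} = 1.983038.
Margin = t* × SE = 1.983038 × 0.2310 = 0.45808.
CI: 0.4560 ± 0.45808 → (-0.002, 0.914).
With 95% confidence, each one-unit increase in book-to-market ratio is associated with a change of between -0.002 and 0.914 % in stock return, holding the other predictors fixed.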